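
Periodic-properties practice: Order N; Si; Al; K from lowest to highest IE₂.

Consider each +1 ion: N⁺ still has 4 valence electrons; Si⁺ still has 3 valence electrons; Al⁺ still has 2 valence electrons; K⁺ is the bare [Ar] core.
Core electrons are held far more tightly than valence electrons, so K tops the IE_2 order.
Valence configurations: N⁺ [He]2s²2p², Si⁺ [Ne]3s²3p¹, Al⁺ [Ne]3s².
Si⁺ loses a lone 3p electron whereas Al⁺ must break into a filled 3s² pair, so IE_2(Al) > IE_2(Si) even though Si has the higher nuclear charge.
The numbers (kJ/mol): N 2856, Si 1577, Al 1817, K 3052.
Hence IE_2: Si < Al < N < K.

Si < Al < N < K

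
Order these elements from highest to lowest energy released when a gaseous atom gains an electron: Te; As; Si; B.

B is in period 2, group 13; Si is in period 3, group 14; As is in period 4, group 15; Te is in period 5, group 16.
Atoms with high Z_eff and room in the valence shell (especially the halogens) have the most exothermic electron affinities.
These sit on a diagonal, where the across-period and down-group effects partly cancel.
As > B: the two effects oppose for this pair; the across-period effect wins (78 vs 27 kJ/mol).
Si > As: period and group pull opposite ways; the down-group shift dominates (134 vs 78 kJ/mol).
Te > Si: the two effects oppose for this pair; the across-period effect wins (190 vs 134 kJ/mol).
Approximate values (kJ/mol): B 27, Si 134, As 78, Te 190.
So from highest to lowest: Te > Si > As > B.

Te > Si > As > B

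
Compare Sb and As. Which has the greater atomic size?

Sb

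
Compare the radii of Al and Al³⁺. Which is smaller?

Al³⁺

Forming Al³⁺ removes 3 electrons from Al. Fewer electrons for the same nuclear charge means less shielding and a higher Z_eff on the remaining electrons, and for main-group metals the entire outer shell is lost.
A cation is smaller than its parent atom: Al³⁺ < Al.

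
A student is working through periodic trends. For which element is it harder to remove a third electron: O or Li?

Li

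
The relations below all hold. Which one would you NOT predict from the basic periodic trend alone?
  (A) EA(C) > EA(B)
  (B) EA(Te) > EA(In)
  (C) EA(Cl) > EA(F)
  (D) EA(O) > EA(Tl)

(C)

The general trend: electron affinity increases across a period and decreases down a group.
(A) C (period 2, group 14) vs B (period 2, group 13): the stated order agrees with the simple trend.
(B) Te (period 5, group 16) vs In (period 5, group 13): the stated order agrees with the simple trend.
(C) Cl (period 3, group 17) vs F (period 2, group 17): the stated order contradicts the simple trend.
(D) O (period 2, group 16) vs Tl (period 6, group 13): the stated order agrees with the simple trend.
The exception is (C): F's small 2p subshell makes the incoming electron feel strong e⁻–e⁻ repulsion, so Cl actually releases more energy on gaining an electron.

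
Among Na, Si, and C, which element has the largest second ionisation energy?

Consider each +1 ion: Na⁺ is the bare [Ne] core; Si⁺ still has 3 valence electrons; C⁺ still has 3 valence electrons.
Pulling an electron out of a noble-gas core costs far more than removing a remaining valence electron, so Na sits at the high end of IE_2.
Valence configurations: Si⁺ [Ne]3s²3p¹, C⁺ [He]2s²2p¹.
Approximate IE_2 values (kJ/mol): Na 4562, Si 1577, C 2353.
So the second ionization energies run Si < C < Na.

Na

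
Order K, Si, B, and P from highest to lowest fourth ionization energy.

B > K > P > Si

After 3 electrons have been removed, what remains? K³⁺ is already 2 electrons into the core; Si³⁺ still has 1 valence electron; B³⁺ is the bare [He] core; P³⁺ still has 2 valence electrons.
Pulling an electron out of a noble-gas core costs far more than removing a remaining valence electron, so K and B sit at the high end of IE_4.
Valence configurations: Si³⁺ [Ne]3s¹, P³⁺ [Ne]3s².
The numbers (kJ/mol): K 5877, Si 4356, B 25026, P 4964.
Putting it together, IE_4: Si < P < K < B.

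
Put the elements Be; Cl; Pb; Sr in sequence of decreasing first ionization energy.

Cl > Be > Pb > Sr

Be is in period 2, group 2; Cl is in period 3, group 17; Sr is in period 5, group 2; Pb is in period 6, group 14.
First ionization energy rises across a period (greater Z_eff holds electrons more tightly) and falls down a group (valence electrons are farther from the nucleus).
Neither a single period nor a single group — weigh both effects.
Pb > Sr: the two effects oppose for this pair; the across-period effect wins (716 vs 550 kJ/mol).
Be > Pb: period and group pull opposite ways; the down-group shift dominates (900 vs 716 kJ/mol).
Cl > Be: the two effects oppose for this pair; the across-period effect wins (1251 vs 900 kJ/mol).
Tabulated first ionization energy (kJ/mol): Be 900, Cl 1251, Sr 550, Pb 716.
So from highest to lowest: Cl > Be > Pb > Sr.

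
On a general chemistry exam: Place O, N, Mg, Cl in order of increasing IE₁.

Mg, Cl, O, N

N is in period 2, group 15; O is in period 2, group 16; Mg is in period 3, group 2; Cl is in period 3, group 17.
Removing the outermost electron gets harder across a period and easier down a group.
Here both period and group differ, so the two effects have to be weighed against each other.
Cl > Mg: Cl lies to the right of Mg in period 3, so the across-period effect alone puts Cl higher.
O > Cl: the two effects oppose for this pair; the down-group effect wins (1314 vs 1251 kJ/mol).
N > O: this pair runs against the simple trend — see the exception note.
Note the exception: N has a higher first ionization energy than O, contrary to the simple trend — pairing an electron in O's 2p⁴ costs repulsion energy, so O ionizes more easily than half-filled N (2p³).
Approximate values (kJ/mol): N 1402, O 1314, Mg 738, Cl 1251.
So from lowest to highest: Mg < Cl < O < N.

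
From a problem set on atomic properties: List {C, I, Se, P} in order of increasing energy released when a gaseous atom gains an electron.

P, C, Se, I

EA tends to increase across a period and decrease down a group, though the pattern is less regular than for IE or radius.
A diagonal step moves right (one effect) and down (the opposite effect) at once.
C > P: period and group pull opposite ways; the down-group shift dominates (122 vs 72 kJ/mol).
Se > C: the two effects oppose for this pair; the across-period effect wins (195 vs 122 kJ/mol).
I > Se: the two effects oppose for this pair; the across-period effect wins (295 vs 195 kJ/mol).
For reference (kJ/mol): C 122, P 72, Se 195, I 295.
So from lowest to highest: P < C < Se < I.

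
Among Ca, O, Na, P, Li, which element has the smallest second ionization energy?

IE_2 is the cost of taking one more electron from the +1 cation: Ca⁺ still has 1 valence electron; O⁺ still has 5 valence electrons; Na⁺ is the bare [Ne] core; P⁺ still has 4 valence electrons; Li⁺ is the bare [He] core.
Pulling an electron out of a noble-gas core costs far more than removing a remaining valence electron, so Na and Li sit at the high end of IE_2.
Valence configurations: Ca⁺ [Ar]4s¹, O⁺ [He]2s²2p³, P⁺ [Ne]3s²3p².
The numbers (kJ/mol): Ca 1145, O 3388, Na 4562, P 1907, Li 7298.
Putting it together, IE_2: Ca < P < O < Na < Li.

Ca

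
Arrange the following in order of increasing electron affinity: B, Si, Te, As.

B < As < Si < Te

B is in period 2, group 13; Si is in period 3, group 14; As is in period 4, group 15; Te is in period 5, group 16.
Electron affinity generally becomes more exothermic across a period toward the halogens and less exothermic down a group.
These sit on a diagonal, where the across-period and down-group effects partly cancel.
As > B: period and group pull opposite ways; the across-period shift dominates (78 vs 27 kJ/mol).
Si > As: the two effects oppose for this pair; the down-group effect wins (134 vs 78 kJ/mol).
Te > Si: period and group pull opposite ways; the across-period shift dominates (190 vs 134 kJ/mol).
Approximate values (kJ/mol): B 27, Si 134, As 78, Te 190.
So from lowest to highest: B < As < Si < Te.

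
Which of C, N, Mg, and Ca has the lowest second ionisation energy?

Ca

Consider each +1 ion: C⁺ still has 3 valence electrons; N⁺ still has 4 valence electrons; Mg⁺ still has 1 valence electron; Ca⁺ still has 1 valence electron.
All are still removing valence electrons, so compare the +1 ions as you would atoms: IE_2 generally rises across a period (higher Z_eff) and falls down a group (larger shell), subject to the usual subshell exceptions.
Valence configurations: C⁺ [He]2s²2p¹, N⁺ [He]2s²2p², Mg⁺ [Ne]3s¹, Ca⁺ [Ar]4s¹.
Tabulated IE_2 (kJ/mol): C 2353, N 2856, Mg 1451, Ca 1145.
Hence IE_2: Ca < Mg < C < N.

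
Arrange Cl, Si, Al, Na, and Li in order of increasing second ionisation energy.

Consider each +1 ion: Cl⁺ still has 6 valence electrons; Si⁺ still has 3 valence electrons; Al⁺ still has 2 valence electrons; Na⁺ is the bare [Ne] core; Li⁺ is the bare [He] core.
Pulling an electron out of a noble-gas core costs far more than removing a remaining valence electron, so Na and Li sit at the high end of IE_2.
Valence configurations: Cl⁺ [Ne]3s²3p⁴, Si⁺ [Ne]3s²3p¹, Al⁺ [Ne]3s².
Si⁺ loses a lone 3p electron whereas Al⁺ must break into a filled 3s² pair, so IE_2(Al) > IE_2(Si) even though Si has the higher nuclear charge.
Tabulated IE_2 (kJ/mol): Cl 2298, Si 1577, Al 1817, Na 4562, Li 7298.
Hence IE_2: Si < Al < Cl < Na < Li.

Si < Al < Cl < Na < Li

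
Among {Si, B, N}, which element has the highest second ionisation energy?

IE_2 is the cost of taking one more electron from the +1 cation: Si⁺ still has 3 valence electrons; B⁺ still has 2 valence electrons; N⁺ still has 4 valence electrons.
All are still removing valence electrons, so compare the +1 ions as you would atoms: IE_2 generally rises across a period (higher Z_eff) and falls down a group (larger shell), subject to the usual subshell exceptions.
Valence configurations: Si⁺ [Ne]3s²3p¹, B⁺ [He]2s², N⁺ [He]2s²2p².
Tabulated IE_2 (kJ/mol): Si 1577, B 2427, N 2856.
So the second ionization energies run Si < B < N.

N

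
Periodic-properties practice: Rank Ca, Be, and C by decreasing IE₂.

C, Be, Ca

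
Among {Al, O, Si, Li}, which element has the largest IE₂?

Li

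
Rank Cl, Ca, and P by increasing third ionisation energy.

P < Cl < Ca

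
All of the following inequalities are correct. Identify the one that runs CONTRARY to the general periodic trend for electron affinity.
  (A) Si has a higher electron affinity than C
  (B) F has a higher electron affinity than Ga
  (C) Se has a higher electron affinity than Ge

(A)

The general trend: electron affinity increases across a period and decreases down a group.
(A) Si (period 3, group 14) vs C (period 2, group 14): the stated order contradicts the simple trend.
(B) F (period 2, group 17) vs Ga (period 4, group 13): the stated order agrees with the simple trend.
(C) Se (period 4, group 16) vs Ge (period 4, group 14): the stated order agrees with the simple trend.
The exception is (A): Si's larger, more diffuse 3p orbitals accept an added electron slightly more readily than C's compact 2p.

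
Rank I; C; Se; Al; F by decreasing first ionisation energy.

F > C > I > Se > Al

C is in period 2, group 14; F is in period 2, group 17; Al is in period 3, group 13; Se is in period 4, group 16; I is in period 5, group 17.
First ionization energy rises across a period (greater Z_eff holds electrons more tightly) and falls down a group (valence electrons are farther from the nucleus).
Neither a single period nor a single group — weigh both effects.
Se > Al: the two effects oppose for this pair; the across-period effect wins (941 vs 578 kJ/mol).
I > Se: the two effects oppose for this pair; the across-period effect wins (1008 vs 941 kJ/mol).
C > I: period and group pull opposite ways; the down-group shift dominates (1086 vs 1008 kJ/mol).
F > C: both are in period 2; the period trend gives F the larger value.
Approximate values (kJ/mol): C 1086, F 1681, Al 578, Se 941, I 1008.
So from highest to lowest: F > C > I > Se > Al.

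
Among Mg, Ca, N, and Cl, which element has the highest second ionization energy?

N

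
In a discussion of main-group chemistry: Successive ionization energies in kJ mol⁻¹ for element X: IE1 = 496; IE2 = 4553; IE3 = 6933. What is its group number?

Look for the largest jump between consecutive ionization energies: IE2/IE1 ≈ 9.2, far larger than any earlier ratio.
That jump marks the point where a core electron is being removed. So the atom has 1 valence electron.
A main-group element with 1 valence electron is in group 1.

Group 1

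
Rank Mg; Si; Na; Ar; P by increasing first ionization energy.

Na < Mg < Si < P < Ar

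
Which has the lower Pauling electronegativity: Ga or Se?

Electronegativity increases across a period and decreases down a group, tracking effective nuclear charge and atomic size.
All lie in period 4, so electronegativity increases left to right.
So Ga has the lower Pauling electronegativity (Ga < Se).

Ga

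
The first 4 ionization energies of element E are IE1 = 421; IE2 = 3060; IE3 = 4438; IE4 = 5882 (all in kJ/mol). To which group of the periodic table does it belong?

Look for the largest jump between consecutive ionization energies: IE2/IE1 ≈ 7.3, far larger than any earlier ratio.
That jump marks the point where a core electron is being removed. So the atom has 1 valence electron.
A main-group element with 1 valence electron is in group 1.

Group 1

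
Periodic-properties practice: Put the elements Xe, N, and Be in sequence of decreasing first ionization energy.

N > Xe > Be

Across a period the outer electron is held more tightly (higher IE₁); down a group it sits in a higher shell, more shielded, and comes off more easily.
Neither a single period nor a single group — weigh both effects.
Xe > Be: period and group pull opposite ways; the across-period shift dominates (1170 vs 900 kJ/mol).
N > Xe: period and group pull opposite ways; the down-group shift dominates (1402 vs 1170 kJ/mol).
For reference (kJ/mol): Be 900, N 1402, Xe 1170.
So from highest to lowest: N > Xe > Be.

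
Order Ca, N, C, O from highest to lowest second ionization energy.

After 1 electron has been removed, what remains? Ca⁺ still has 1 valence electron; N⁺ still has 4 valence electrons; C⁺ still has 3 valence electrons; O⁺ still has 5 valence electrons.
All are still removing valence electrons, so compare the +1 ions as you would atoms: IE_2 generally rises across a period (higher Z_eff) and falls down a group (larger shell), subject to the usual subshell exceptions.
Valence configurations: Ca⁺ [Ar]4s¹, N⁺ [He]2s²2p², C⁺ [He]2s²2p¹, O⁺ [He]2s²2p³.
The numbers (kJ/mol): Ca 1145, N 2856, C 2353, O 3388.
So the second ionization energies run Ca < C < N < O.

O > N > C > Ca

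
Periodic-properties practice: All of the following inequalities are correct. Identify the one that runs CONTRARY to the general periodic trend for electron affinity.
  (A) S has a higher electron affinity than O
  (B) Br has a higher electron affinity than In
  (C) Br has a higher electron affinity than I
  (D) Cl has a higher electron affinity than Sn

(A)

The general trend: electron affinity increases across a period and decreases down a group.
(A) S (period 3, group 16) vs O (period 2, group 16): the stated order contradicts the simple trend.
(B) Br (period 4, group 17) vs In (period 5, group 13): the stated order agrees with the simple trend.
(C) Br (period 4, group 17) vs I (period 5, group 17): the stated order agrees with the simple trend.
(D) Cl (period 3, group 17) vs Sn (period 5, group 14): the stated order agrees with the simple trend.
The exception is (A): the compact 2p subshell of O repels the added electron more than S's larger 3p does.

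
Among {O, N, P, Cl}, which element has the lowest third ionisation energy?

Consider each +2 ion: O²⁺ still has 4 valence electrons; N²⁺ still has 3 valence electrons; P²⁺ still has 3 valence electrons; Cl²⁺ still has 5 valence electrons.
All are still removing valence electrons, so compare the +2 ions as you would atoms: IE_3 generally rises across a period (higher Z_eff) and falls down a group (larger shell), subject to the usual subshell exceptions.
Valence configurations: O²⁺ [He]2s²2p², N²⁺ [He]2s²2p¹, P²⁺ [Ne]3s²3p¹, Cl²⁺ [Ne]3s²3p³.
Tabulated IE_3 (kJ/mol): O 5300, N 4578, P 2914, Cl 3822.
Overall IE_3 order: P < Cl < N < O.

P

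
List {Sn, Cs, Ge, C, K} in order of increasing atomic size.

C < Ge < Sn < K < Cs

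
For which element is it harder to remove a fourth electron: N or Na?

After 3 electrons have been removed, what remains? N³⁺ still has 2 valence electrons; Na³⁺ is already 2 electrons into the core.
Breaking into a closed-shell core is much more expensive than removing a leftover valence electron — Na has the largest IE_4 here.
Tabulated IE_4 (kJ/mol): N 7475, Na 9543.
Overall IE_4 order: N < Na.

Na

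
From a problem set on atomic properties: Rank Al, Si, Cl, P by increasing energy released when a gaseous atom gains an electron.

Al, P, Si, Cl

Electron affinity generally becomes more exothermic across a period toward the halogens and less exothermic down a group.
All lie in period 3; the across-period trend (electron affinity increases left to right) applies, with the exception below.
Note the exception: Si has a higher electron affinity than P, contrary to the simple trend — adding an electron to P's half-filled 3p³ is unfavourable, so Si (3p²) has the more exothermic EA.
Approximate values (kJ/mol): Al 42, Si 134, P 72, Cl 349.
So from lowest to highest: Al < P < Si < Cl.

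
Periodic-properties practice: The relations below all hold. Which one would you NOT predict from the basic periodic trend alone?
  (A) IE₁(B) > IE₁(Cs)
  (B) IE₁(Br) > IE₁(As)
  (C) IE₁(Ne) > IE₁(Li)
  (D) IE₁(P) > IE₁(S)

The general trend: IE₁ increases across a period and decreases down a group.
(A) B (period 2, group 13) vs Cs (period 6, group 1): the stated order agrees with the simple trend.
(B) Br (period 4, group 17) vs As (period 4, group 15): the stated order agrees with the simple trend.
(C) Ne (period 2, group 18) vs Li (period 2, group 1): the stated order agrees with the simple trend.
(D) P (period 3, group 15) vs S (period 3, group 16): the stated order contradicts the simple trend.
The exception is (D): S (3p⁴) ionizes more easily than half-filled P (3p³) because the paired 3p electron in S is pushed out by e⁻–e⁻ repulsion.

(D)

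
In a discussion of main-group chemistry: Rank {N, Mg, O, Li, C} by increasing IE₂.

IE_2 is the cost of taking one more electron from the +1 cation: N⁺ still has 4 valence electrons; Mg⁺ still has 1 valence electron; O⁺ still has 5 valence electrons; Li⁺ is the bare [He] core; C⁺ still has 3 valence electrons.
Breaking into a closed-shell core is much more expensive than removing a leftover valence electron — Li has the largest IE_2 here.
Valence configurations: N⁺ [He]2s²2p², Mg⁺ [Ne]3s¹, O⁺ [He]2s²2p³, C⁺ [He]2s²2p¹.
The numbers (kJ/mol): N 2856, Mg 1451, O 3388, Li 7298, C 2353.
Putting it together, IE_2: Mg < C < N < O < Li.

Mg < C < N < O < Li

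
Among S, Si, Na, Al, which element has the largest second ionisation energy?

Na

Consider each +1 ion: S⁺ still has 5 valence electrons; Si⁺ still has 3 valence electrons; Na⁺ is the bare [Ne] core; Al⁺ still has 2 valence electrons.
Core electrons are held far more tightly than valence electrons, so Na tops the IE_2 order.
Valence configurations: S⁺ [Ne]3s²3p³, Si⁺ [Ne]3s²3p¹, Al⁺ [Ne]3s².
Si⁺ loses a lone 3p electron whereas Al⁺ must break into a filled 3s² pair, so IE_2(Al) > IE_2(Si) even though Si has the higher nuclear charge.
The numbers (kJ/mol): S 2252, Si 1577, Na 4562, Al 1817.
Overall IE_2 order: Si < Al < S < Na.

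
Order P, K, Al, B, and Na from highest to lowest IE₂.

Consider each +1 ion: P⁺ still has 4 valence electrons; K⁺ is the bare [Ar] core; Al⁺ still has 2 valence electrons; B⁺ still has 2 valence electrons; Na⁺ is the bare [Ne] core.
Breaking into a closed-shell core is much more expensive than removing a leftover valence electron — K and Na have the largest IE_2 here.
Valence configurations: P⁺ [Ne]3s²3p², Al⁺ [Ne]3s², B⁺ [He]2s².
Approximate IE_2 values (kJ/mol): P 1907, K 3052, Al 1817, B 2427, Na 4562.
Hence IE_2: Al < P < B < K < Na.

Na > K > B > P > Al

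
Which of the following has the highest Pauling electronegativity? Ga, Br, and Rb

Br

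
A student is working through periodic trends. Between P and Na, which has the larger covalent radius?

Na

Na is in period 3, group 1; P is in period 3, group 15.
Moving right in a period, electrons are added to the same shell under a stronger nuclear pull, so atoms get smaller; moving down, a new shell is opened and atoms get larger.
All lie in period 3, so atomic radius increases right to left.
So Na has the larger covalent radius (Na > P).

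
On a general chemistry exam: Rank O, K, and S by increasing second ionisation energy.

IE_2 is the cost of taking one more electron from the +1 cation: O⁺ still has 5 valence electrons; K⁺ is the bare [Ar] core; S⁺ still has 5 valence electrons.
Usually core removal costs more than valence removal, but here the competition is close: a tightly held n=2 valence electron can cost more to remove than an n=3 core electron, so the actual values have to decide it.
Valence configurations: O⁺ [He]2s²2p³, S⁺ [Ne]3s²3p³.
Tabulated IE_2 (kJ/mol): O 3388, K 3052, S 2252.
Hence IE_2: S < K < O.

S < K < O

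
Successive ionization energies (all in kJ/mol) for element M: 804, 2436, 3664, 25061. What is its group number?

Group 13

Look for the largest jump between consecutive ionization energies: IE4/IE3 ≈ 6.8, far larger than any earlier ratio.
That jump marks the point where a core electron is being removed. So the atom has 3 valence electrons.
A main-group element with 3 valence electrons is in group 13.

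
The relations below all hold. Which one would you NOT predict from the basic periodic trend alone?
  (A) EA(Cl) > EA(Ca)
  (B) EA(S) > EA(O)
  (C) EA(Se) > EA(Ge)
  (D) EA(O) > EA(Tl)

(B)

The general trend: electron affinity increases across a period and decreases down a group.
(A) Cl (period 3, group 17) vs Ca (period 4, group 2): the stated order agrees with the simple trend.
(B) S (period 3, group 16) vs O (period 2, group 16): the stated order contradicts the simple trend.
(C) Se (period 4, group 16) vs Ge (period 4, group 14): the stated order agrees with the simple trend.
(D) O (period 2, group 16) vs Tl (period 6, group 13): the stated order agrees with the simple trend.
The exception is (B): the compact 2p subshell of O repels the added electron more than S's larger 3p does.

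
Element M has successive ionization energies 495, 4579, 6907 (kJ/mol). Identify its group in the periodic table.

Look for the largest jump between consecutive ionization energies: IE2/IE1 ≈ 9.3, far larger than any earlier ratio.
That jump marks the point where a core electron is being removed. So the atom has 1 valence electron.
A main-group element with 1 valence electron is in group 1.

Group 1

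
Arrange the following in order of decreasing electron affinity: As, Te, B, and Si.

Te, Si, As, B

B is in period 2, group 13; Si is in period 3, group 14; As is in period 4, group 15; Te is in period 5, group 16.
Atoms with high Z_eff and room in the valence shell (especially the halogens) have the most exothermic electron affinities.
These sit on a diagonal, where the across-period and down-group effects partly cancel.
As > B: period and group pull opposite ways; the across-period shift dominates (78 vs 27 kJ/mol).
Si > As: the two effects oppose for this pair; the down-group effect wins (134 vs 78 kJ/mol).
Te > Si: period and group pull opposite ways; the across-period shift dominates (190 vs 134 kJ/mol).
For reference (kJ/mol): B 27, Si 134, As 78, Te 190.
So from highest to lowest: Te > Si > As > B.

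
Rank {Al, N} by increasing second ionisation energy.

IE_2 is the cost of taking one more electron from the +1 cation: Al⁺ still has 2 valence electrons; N⁺ still has 4 valence electrons.
All are still removing valence electrons, so compare the +1 ions as you would atoms: IE_2 generally rises across a period (higher Z_eff) and falls down a group (larger shell), subject to the usual subshell exceptions.
Valence configurations: Al⁺ [Ne]3s², N⁺ [He]2s²2p².
Tabulated IE_2 (kJ/mol): Al 1817, N 2856.
So the second ionization energies run Al < N.

Al, N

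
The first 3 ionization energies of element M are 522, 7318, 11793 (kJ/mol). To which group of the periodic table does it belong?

Group 1

Look for the largest jump between consecutive ionization energies: IE2/IE1 ≈ 14.0, far larger than any earlier ratio.
That jump marks the point where a core electron is being removed. So the atom has 1 valence electron.
A main-group element with 1 valence electron is in group 1.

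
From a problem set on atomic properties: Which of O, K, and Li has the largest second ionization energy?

Li

The second ionization energy removes an electron from the +1 ion. For each element: O⁺ still has 5 valence electrons; K⁺ is the bare [Ar] core; Li⁺ is the bare [He] core.
Usually core removal costs more than valence removal, but here the competition is close: a tightly held n=2 valence electron can cost more to remove than an n=3 core electron, so the actual values have to decide it.
Approximate IE_2 values (kJ/mol): O 3388, K 3052, Li 7298.
So the second ionization energies run K < O < Li.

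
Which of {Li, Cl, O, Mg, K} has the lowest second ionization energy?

The second ionization energy removes an electron from the +1 ion. For each element: Li⁺ is the bare [He] core; Cl⁺ still has 6 valence electrons; O⁺ still has 5 valence electrons; Mg⁺ still has 1 valence electron; K⁺ is the bare [Ar] core.
Usually core removal costs more than valence removal, but here the competition is close: a tightly held n=2 valence electron can cost more to remove than an n=3 core electron, so the actual values have to decide it.
Valence configurations: Cl⁺ [Ne]3s²3p⁴, O⁺ [He]2s²2p³, Mg⁺ [Ne]3s¹.
The numbers (kJ/mol): Li 7298, Cl 2298, O 3388, Mg 1451, K 3052.
Putting it together, IE_2: Mg < Cl < K < O < Li.

Mg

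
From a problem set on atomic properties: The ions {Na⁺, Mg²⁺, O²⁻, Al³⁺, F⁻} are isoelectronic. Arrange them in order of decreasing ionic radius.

All of these have 10 electrons, so size is governed by nuclear charge alone: the more protons, the stronger the pull on the same electron cloud, and the smaller the ion.
Nuclear charges: Al³⁺ (Z=13), Mg²⁺ (Z=12), Na⁺ (Z=11), F⁻ (Z=9), O²⁻ (Z=8).
Largest to smallest: O²⁻ > F⁻ > Na⁺ > Mg²⁺ > Al³⁺.

O²⁻, F⁻, Na⁺, Mg²⁺, Al³⁺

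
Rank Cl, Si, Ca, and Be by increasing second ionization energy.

The second ionization energy removes an electron from the +1 ion. For each element: Cl⁺ still has 6 valence electrons; Si⁺ still has 3 valence electrons; Ca⁺ still has 1 valence electron; Be⁺ still has 1 valence electron.
All are still removing valence electrons, so compare the +1 ions as you would atoms: IE_2 generally rises across a period (higher Z_eff) and falls down a group (larger shell), subject to the usual subshell exceptions.
Valence configurations: Cl⁺ [Ne]3s²3p⁴, Si⁺ [Ne]3s²3p¹, Ca⁺ [Ar]4s¹, Be⁺ [He]2s¹.
Tabulated IE_2 (kJ/mol): Cl 2298, Si 1577, Ca 1145, Be 1757.
Hence IE_2: Ca < Si < Be < Cl.

Ca < Si < Be < Cl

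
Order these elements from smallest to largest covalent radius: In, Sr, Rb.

Rb is in period 5, group 1; Sr is in period 5, group 2; In is in period 5, group 13.
Atomic radius shrinks across a period as nuclear charge pulls the same shell inward, and grows down a group as new shells are added.
All lie in period 5, so atomic radius increases right to left.
So from smallest to largest: In < Sr < Rb.

In < Sr < Rb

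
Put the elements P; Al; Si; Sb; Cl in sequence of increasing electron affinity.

Al, P, Sb, Si, Cl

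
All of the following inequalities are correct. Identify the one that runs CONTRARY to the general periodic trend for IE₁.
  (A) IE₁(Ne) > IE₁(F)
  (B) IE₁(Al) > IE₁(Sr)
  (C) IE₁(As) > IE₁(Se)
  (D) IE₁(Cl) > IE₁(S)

(C)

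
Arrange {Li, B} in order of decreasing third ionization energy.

Li > B

After 2 electrons have been removed, what remains? Li²⁺ is already 1 electron into the core; B²⁺ still has 1 valence electron.
Core electrons are held far more tightly than valence electrons, so Li tops the IE_3 order.
The numbers (kJ/mol): Li 11815, B 3660.
Overall IE_3 order: B < Li.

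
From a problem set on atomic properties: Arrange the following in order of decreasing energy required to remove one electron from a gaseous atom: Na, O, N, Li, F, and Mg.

F > N > O > Mg > Li > Na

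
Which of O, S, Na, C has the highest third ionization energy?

Na

Consider each +2 ion: O²⁺ still has 4 valence electrons; S²⁺ still has 4 valence electrons; Na²⁺ is already 1 electron into the core; C²⁺ still has 2 valence electrons.
Breaking into a closed-shell core is much more expensive than removing a leftover valence electron — Na has the largest IE_3 here.
Valence configurations: O²⁺ [He]2s²2p², S²⁺ [Ne]3s²3p², C²⁺ [He]2s².
Approximate IE_3 values (kJ/mol): O 5300, S 3357, Na 6910, C 4620.
Hence IE_3: S < C < O < Na.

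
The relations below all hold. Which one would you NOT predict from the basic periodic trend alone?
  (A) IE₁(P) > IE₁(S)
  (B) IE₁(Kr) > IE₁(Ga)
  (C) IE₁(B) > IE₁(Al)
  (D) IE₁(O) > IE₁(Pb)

The general trend: first ionization energy increases across a period and decreases down a group.
(A) P (period 3, group 15) vs S (period 3, group 16): the stated order contradicts the simple trend.
(B) Kr (period 4, group 18) vs Ga (period 4, group 13): the stated order agrees with the simple trend.
(C) B (period 2, group 13) vs Al (period 3, group 13): the stated order agrees with the simple trend.
(D) O (period 2, group 16) vs Pb (period 6, group 14): the stated order agrees with the simple trend.
The exception is (A): S (3p⁴) ionizes more easily than half-filled P (3p³) because the paired 3p electron in S is pushed out by e⁻–e⁻ repulsion.

(A)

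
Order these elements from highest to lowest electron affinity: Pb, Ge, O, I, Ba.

EA tends to increase across a period and decrease down a group, though the pattern is less regular than for IE or radius.
These span different periods and groups, so the two trends combine.
Pb > Ba: both are in period 6; the period trend gives Pb the larger value.
Ge > Pb: Ge sits above Pb in group 14, so the down-group effect alone puts Ge higher.
O > Ge: relative to Ge, both the across-period and down-group shifts push O's electron affinity up.
I > O: period and group pull opposite ways; the across-period shift dominates (295 vs 141 kJ/mol).
Tabulated electron affinity (kJ/mol): O 141, Ge 119, I 295, Ba 14, Pb 35.
So from highest to lowest: I > O > Ge > Pb > Ba.

I > O > Ge > Pb > Ba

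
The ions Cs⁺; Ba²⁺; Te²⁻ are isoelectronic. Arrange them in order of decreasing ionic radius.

Te²⁻, Cs⁺, Ba²⁺

All of these have 54 electrons, so size is governed by nuclear charge alone: the more protons, the stronger the pull on the same electron cloud, and the smaller the ion.
Nuclear charges: Ba²⁺ (Z=56), Cs⁺ (Z=55), Te²⁻ (Z=52).
Largest to smallest: Te²⁻ > Cs⁺ > Ba²⁺.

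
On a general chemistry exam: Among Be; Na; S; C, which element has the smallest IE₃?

IE_3 is the cost of taking one more electron from the +2 cation: Be²⁺ is the bare [He] core; Na²⁺ is already 1 electron into the core; S²⁺ still has 4 valence electrons; C²⁺ still has 2 valence electrons.
Pulling an electron out of a noble-gas core costs far more than removing a remaining valence electron, so Na and Be sit at the high end of IE_3.
Valence configurations: S²⁺ [Ne]3s²3p², C²⁺ [He]2s².
Approximate IE_3 values (kJ/mol): Be 14849, Na 6910, S 3357, C 4620.
Overall IE_3 order: S < C < Na < Be.

S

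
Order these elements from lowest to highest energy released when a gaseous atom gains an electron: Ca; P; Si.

Ca < P < Si

Adding an electron releases more energy for atoms nearer the top right (short of the noble gases).
These span different periods and groups, so the two trends combine.
P > Ca: both effects reinforce here, so P is clearly the higher of the two.
Si > P: this pair runs against the simple trend — see the exception note.
Note the exception: Si has a higher electron affinity than P, contrary to the simple trend — adding an electron to P's half-filled 3p³ is unfavourable, so Si (3p²) has the more exothermic EA.
For reference (kJ/mol): Si 134, P 72, Ca 2.
So from lowest to highest: Ca < P < Si.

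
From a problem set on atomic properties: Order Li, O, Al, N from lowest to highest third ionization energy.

Al < N < O < Li

IE_3 is the cost of taking one more electron from the +2 cation: Li²⁺ is already 1 electron into the core; O²⁺ still has 4 valence electrons; Al²⁺ still has 1 valence electron; N²⁺ still has 3 valence electrons.
Core electrons are held far more tightly than valence electrons, so Li tops the IE_3 order.
Valence configurations: O²⁺ [He]2s²2p², Al²⁺ [Ne]3s¹, N²⁺ [He]2s²2p¹.
Approximate IE_3 values (kJ/mol): Li 11815, O 5300, Al 2745, N 4578.
Putting it together, IE_3: Al < N < O < Li.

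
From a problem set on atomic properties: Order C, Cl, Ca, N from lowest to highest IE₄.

Cl < C < Ca < N

The fourth ionization energy removes an electron from the +3 ion. For each element: C³⁺ still has 1 valence electron; Cl³⁺ still has 4 valence electrons; Ca³⁺ is already 1 electron into the core; N³⁺ still has 2 valence electrons.
Usually core removal costs more than valence removal, but here the competition is close: a tightly held n=2 valence electron can cost more to remove than an n=3 core electron, so the actual values have to decide it.
Valence configurations: C³⁺ [He]2s¹, Cl³⁺ [Ne]3s²3p², N³⁺ [He]2s².
The numbers (kJ/mol): C 6223, Cl 5159, Ca 6491, N 7475.
Overall IE_4 order: Cl < C < Ca < N.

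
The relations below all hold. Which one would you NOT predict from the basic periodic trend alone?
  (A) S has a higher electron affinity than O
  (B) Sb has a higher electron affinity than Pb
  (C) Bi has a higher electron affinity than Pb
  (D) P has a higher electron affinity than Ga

(A)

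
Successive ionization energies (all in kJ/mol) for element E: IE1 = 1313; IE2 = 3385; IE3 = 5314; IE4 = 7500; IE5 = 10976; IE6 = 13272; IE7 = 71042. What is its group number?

Group 16

Look for the largest jump between consecutive ionization energies: IE7/IE6 ≈ 5.4, far larger than any earlier ratio.
That jump marks the point where a core electron is being removed. So the atom has 6 valence electrons.
A main-group element with 6 valence electrons is in group 16.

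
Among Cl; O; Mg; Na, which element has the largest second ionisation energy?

Consider each +1 ion: Cl⁺ still has 6 valence electrons; O⁺ still has 5 valence electrons; Mg⁺ still has 1 valence electron; Na⁺ is the bare [Ne] core.
Breaking into a closed-shell core is much more expensive than removing a leftover valence electron — Na has the largest IE_2 here.
Valence configurations: Cl⁺ [Ne]3s²3p⁴, O⁺ [He]2s²2p³, Mg⁺ [Ne]3s¹.
Approximate IE_2 values (kJ/mol): Cl 2298, O 3388, Mg 1451, Na 4562.
Hence IE_2: Mg < Cl < O < Na.

Na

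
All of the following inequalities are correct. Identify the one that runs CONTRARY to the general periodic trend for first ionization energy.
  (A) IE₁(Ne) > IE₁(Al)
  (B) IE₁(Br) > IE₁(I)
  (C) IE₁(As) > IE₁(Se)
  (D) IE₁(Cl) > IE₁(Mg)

(C)

The general trend: first ionization energy increases across a period and decreases down a group.
(A) Ne (period 2, group 18) vs Al (period 3, group 13): the stated order agrees with the simple trend.
(B) Br (period 4, group 17) vs I (period 5, group 17): the stated order agrees with the simple trend.
(C) As (period 4, group 15) vs Se (period 4, group 16): the stated order contradicts the simple trend.
(D) Cl (period 3, group 17) vs Mg (period 3, group 2): the stated order agrees with the simple trend.
The exception is (C): Se (4p⁴) ionizes more easily than half-filled As (4p³).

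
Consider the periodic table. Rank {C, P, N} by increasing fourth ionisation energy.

P, C, N

IE_4 is the cost of taking one more electron from the +3 cation: C³⁺ still has 1 valence electron; P³⁺ still has 2 valence electrons; N³⁺ still has 2 valence electrons.
All are still removing valence electrons, so compare the +3 ions as you would atoms: IE_4 generally rises across a period (higher Z_eff) and falls down a group (larger shell), subject to the usual subshell exceptions.
Valence configurations: C³⁺ [He]2s¹, P³⁺ [Ne]3s², N³⁺ [He]2s².
Approximate IE_4 values (kJ/mol): C 6223, P 4964, N 7475.
Putting it together, IE_4: P < C < N.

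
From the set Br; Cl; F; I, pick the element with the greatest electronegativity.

F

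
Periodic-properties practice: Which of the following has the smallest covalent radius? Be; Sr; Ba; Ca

Be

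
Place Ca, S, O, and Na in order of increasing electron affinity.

Ca < Na < O < S

Atoms with high Z_eff and room in the valence shell (especially the halogens) have the most exothermic electron affinities.
Here both period and group differ, so the two effects have to be weighed against each other.
Na > Ca: period and group pull opposite ways; the down-group shift dominates (53 vs 2 kJ/mol).
O > Na: relative to Na, both the across-period and down-group shifts push O's electron affinity up.
S > O: this pair runs against the simple trend — see the exception note.
Note the exception: S has a higher electron affinity than O, contrary to the simple trend — the compact 2p subshell of O repels the added electron more than S's larger 3p does.
For reference (kJ/mol): O 141, Na 53, S 200, Ca 2.
So from lowest to highest: Ca < Na < O < S.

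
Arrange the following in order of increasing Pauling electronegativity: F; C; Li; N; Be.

Li is in period 2, group 1; Be is in period 2, group 2; C is in period 2, group 14; N is in period 2, group 15; F is in period 2, group 17.
Atoms toward the upper right of the periodic table pull bonding electrons most strongly.
All lie in period 2, so electronegativity increases left to right.
So from lowest to highest: Li < Be < C < N < F.

Li, Be, C, N, F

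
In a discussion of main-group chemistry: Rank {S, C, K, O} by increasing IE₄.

After 3 electrons have been removed, what remains? S³⁺ still has 3 valence electrons; C³⁺ still has 1 valence electron; K³⁺ is already 2 electrons into the core; O³⁺ still has 3 valence electrons.
Usually core removal costs more than valence removal, but here the competition is close: a tightly held n=2 valence electron can cost more to remove than an n=3 core electron, so the actual values have to decide it.
Valence configurations: S³⁺ [Ne]3s²3p¹, C³⁺ [He]2s¹, O³⁺ [He]2s²2p¹.
The numbers (kJ/mol): S 4556, C 6223, K 5877, O 7469.
So the fourth ionization energies run S < K < C < O.

S < K < C < O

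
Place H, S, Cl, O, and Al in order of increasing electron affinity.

H is in period 1, group 1; O is in period 2, group 16; Al is in period 3, group 13; S is in period 3, group 16; Cl is in period 3, group 17.
Atoms with high Z_eff and room in the valence shell (especially the halogens) have the most exothermic electron affinities.
These span different periods and groups, so the two trends combine.
H > Al: period and group pull opposite ways; the down-group shift dominates (73 vs 42 kJ/mol).
O > H: the two effects oppose for this pair; the across-period effect wins (141 vs 73 kJ/mol).
S > O: this pair runs against the simple trend — see the exception note.
Cl > S: both are in period 3; the period trend gives Cl the larger value.
Note the exception: S has a higher electron affinity than O, contrary to the simple trend — the compact 2p subshell of O repels the added electron more than S's larger 3p does.
For reference (kJ/mol): H 73, O 141, Al 42, S 200, Cl 349.
So from lowest to highest: Al < H < O < S < Cl.

Al < H < O < S < Cl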